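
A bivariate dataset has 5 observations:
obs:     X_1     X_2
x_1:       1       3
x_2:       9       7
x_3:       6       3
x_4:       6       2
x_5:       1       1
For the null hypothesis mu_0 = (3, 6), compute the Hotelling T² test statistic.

Step 1 — sample mean vector:
  mean(X_1) = (1 + 9 + 6 + 6 + 1) / 5 = 23/5 = 4.6
  mean(X_2) = (3 + 7 + 3 + 2 + 1) / 5 = 16/5 = 3.2
  x̄ = (4.6, 3.2),  deviation x̄ - mu_0 = (4.6, 3.2) - (3, 6) = (1.6, -2.8).

Step 2 — sample covariance matrix, S[i,j] = (1/(n-1)) · Σ_k (x_{k,i} - mean_i) · (x_{k,j} - mean_j), divisor n-1 = 4:
  S[X_1,X_1] = ((-3.6)·(-3.6) + (4.4)·(4.4) + (1.4)·(1.4) + (1.4)·(1.4) + (-3.6)·(-3.6)) / 4 = 49.2/4 = 12.3
  S[X_1,X_2] = ((-3.6)·(-0.2) + (4.4)·(3.8) + (1.4)·(-0.2) + (1.4)·(-1.2) + (-3.6)·(-2.2)) / 4 = 23.4/4 = 5.85
  S[X_2,X_2] = ((-0.2)·(-0.2) + (3.8)·(3.8) + (-0.2)·(-0.2) + (-1.2)·(-1.2) + (-2.2)·(-2.2)) / 4 = 20.8/4 = 5.2
  S = [[12.3, 5.85],
 [5.85, 5.2]].

Step 3 — invert S. det(S) = 12.3·5.2 - (5.85)² = 29.7375.
  S^{-1} = (1/det) · [[d, -b], [-b, a]] = [[0.1749, -0.1967],
 [-0.1967, 0.4136]].

Step 4 — quadratic form (x̄ - mu_0)^T · S^{-1} · (x̄ - mu_0):
  S^{-1} · (x̄ - mu_0) = (0.8306, -1.4729),
  (x̄ - mu_0)^T · [...] = (1.6)·(0.8306) + (-2.8)·(-1.4729) = 5.453.

Step 5 — scale by n: T² = 5 · 5.453 = 27.2652.

T² ≈ 27.2652


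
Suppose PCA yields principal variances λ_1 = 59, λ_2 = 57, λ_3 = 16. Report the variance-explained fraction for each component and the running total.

Step 1 — total variance = trace(Sigma) = Σ λ_i = 59 + 57 + 16 = 132.

Step 2 — fraction explained by component i = λ_i / Σ λ:
  PC1: 59/132 = 0.447
  PC2: 57/132 = 0.4318
  PC3: 16/132 = 0.1212

Step 3 — cumulative fraction after k components = (λ_1 + ... + λ_k) / Σ λ:
  k = 1: 59/132 = 0.447
  k = 2: (59 + 57)/132 = 116/132 = 0.8788
  k = 3: (59 + 57 + 16)/132 = 132/132 = 1

Summary (fraction, with percent):

explained: PC1 0.447 (44.7%), PC2 0.4318 (43.18%), PC3 0.1212 (12.12%);  cumulative: 0.447, 0.8788, 1


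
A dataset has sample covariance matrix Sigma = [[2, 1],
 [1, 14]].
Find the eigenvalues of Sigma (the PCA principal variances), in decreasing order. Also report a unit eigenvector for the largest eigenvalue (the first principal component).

Step 1 — characteristic polynomial of 2×2 Sigma:
  det(Sigma - λI) = λ² - trace · λ + det = 0.
  trace = 2 + 14 = 16, det = 2·14 - (1)² = 27.
Step 2 — discriminant:
  Δ = trace² - 4·det = 256 - 108 = 148.
Step 3 — eigenvalues:
  λ = (trace ± √Δ)/2 = (16 ± 12.1655)/2,
  λ_1 = 14.0828,  λ_2 = 1.9172.

Step 4 — unit eigenvector for λ_1: solve (Sigma - λ_1 I)v = 0. First row:
  (2 - 14.0828)·v_x + (1)·v_y = 0, i.e. (-12.0828)·v_x + (1)·v_y = 0,
  so v ∝ (b, λ_1 - a) = (1, 12.0828) = u.
  ||u|| = √((1)² + (12.0828)²) = √(146.9932) ≈ 12.1241,
  v_1 = u/||u|| ≈ (0.0825, 0.9966) (||v_1|| = 1).

λ_1 = 14.0828,  λ_2 = 1.9172;  v_1 ≈ (0.0825, 0.9966)


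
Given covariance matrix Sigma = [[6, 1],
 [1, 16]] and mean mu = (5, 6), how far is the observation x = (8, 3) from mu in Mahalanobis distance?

Step 1 — centre the observation: (x - mu) = (3, -3).

Step 2 — invert Sigma. det(Sigma) = 6·16 - (1)² = 95.
  Sigma^{-1} = (1/det) · [[d, -b], [-b, a]] = [[0.1684, -0.0105],
 [-0.0105, 0.0632]].

Step 3 — form the quadratic (x - mu)^T · Sigma^{-1} · (x - mu):
  Sigma^{-1} · (x - mu) = (0.5368, -0.2211).
  (x - mu)^T · [Sigma^{-1} · (x - mu)] = (3)·(0.5368) + (-3)·(-0.2211) = 2.2737.

Step 4 — take square root: d = √(2.2737) ≈ 1.5079.

d(x, mu) = √(2.2737) ≈ 1.5079


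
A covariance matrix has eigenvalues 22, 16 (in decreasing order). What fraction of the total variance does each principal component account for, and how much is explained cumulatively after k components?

Step 1 — total variance = trace(Sigma) = Σ λ_i = 22 + 16 = 38.

Step 2 — fraction explained by component i = λ_i / Σ λ:
  PC1: 22/38 = 0.5789
  PC2: 16/38 = 0.4211

Step 3 — cumulative fraction after k components = (λ_1 + ... + λ_k) / Σ λ:
  k = 1: 22/38 = 0.5789
  k = 2: (22 + 16)/38 = 38/38 = 1

Summary (fraction, with percent):

explained: PC1 0.5789 (57.89%), PC2 0.4211 (42.11%);  cumulative: 0.5789, 1


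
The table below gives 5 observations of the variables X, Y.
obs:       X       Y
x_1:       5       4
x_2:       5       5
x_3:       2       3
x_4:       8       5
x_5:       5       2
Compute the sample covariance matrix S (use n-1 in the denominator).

Step 1 — column means:
  mean(X) = (5 + 5 + 2 + 8 + 5) / 5 = 25/5 = 5
  mean(Y) = (4 + 5 + 3 + 5 + 2) / 5 = 19/5 = 3.8

Step 2 — sample covariance S[i,j] = (1/(n-1)) · Σ_k (x_{k,i} - mean_i) · (x_{k,j} - mean_j), with n-1 = 4.
  S[X,X] = ((0)·(0) + (0)·(0) + (-3)·(-3) + (3)·(3) + (0)·(0)) / 4 = 18/4 = 4.5
  S[X,Y] = ((0)·(0.2) + (0)·(1.2) + (-3)·(-0.8) + (3)·(1.2) + (0)·(-1.8)) / 4 = 6/4 = 1.5
  S[Y,Y] = ((0.2)·(0.2) + (1.2)·(1.2) + (-0.8)·(-0.8) + (1.2)·(1.2) + (-1.8)·(-1.8)) / 4 = 6.8/4 = 1.7

S is symmetric (S[j,i] = S[i,j]). Assembling:

S = [[4.5, 1.5],
 [1.5, 1.7]]


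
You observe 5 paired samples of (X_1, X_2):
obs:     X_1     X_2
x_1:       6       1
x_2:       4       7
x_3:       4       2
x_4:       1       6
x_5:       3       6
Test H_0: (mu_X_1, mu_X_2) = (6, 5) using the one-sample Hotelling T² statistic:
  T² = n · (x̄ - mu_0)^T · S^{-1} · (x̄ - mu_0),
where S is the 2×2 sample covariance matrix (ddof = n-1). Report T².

Step 1 — sample mean vector:
  mean(X_1) = (6 + 4 + 4 + 1 + 3) / 5 = 18/5 = 3.6
  mean(X_2) = (1 + 7 + 2 + 6 + 6) / 5 = 22/5 = 4.4
  x̄ = (3.6, 4.4),  deviation x̄ - mu_0 = (3.6, 4.4) - (6, 5) = (-2.4, -0.6).

Step 2 — sample covariance matrix, S[i,j] = (1/(n-1)) · Σ_k (x_{k,i} - mean_i) · (x_{k,j} - mean_j), divisor n-1 = 4:
  S[X_1,X_1] = ((2.4)·(2.4) + (0.4)·(0.4) + (0.4)·(0.4) + (-2.6)·(-2.6) + (-0.6)·(-0.6)) / 4 = 13.2/4 = 3.3
  S[X_1,X_2] = ((2.4)·(-3.4) + (0.4)·(2.6) + (0.4)·(-2.4) + (-2.6)·(1.6) + (-0.6)·(1.6)) / 4 = -13.2/4 = -3.3
  S[X_2,X_2] = ((-3.4)·(-3.4) + (2.6)·(2.6) + (-2.4)·(-2.4) + (1.6)·(1.6) + (1.6)·(1.6)) / 4 = 29.2/4 = 7.3
  S = [[3.3, -3.3],
 [-3.3, 7.3]].

Step 3 — invert S. det(S) = 3.3·7.3 - (-3.3)² = 13.2.
  S^{-1} = (1/det) · [[d, -b], [-b, a]] = [[0.553, 0.25],
 [0.25, 0.25]].

Step 4 — quadratic form (x̄ - mu_0)^T · S^{-1} · (x̄ - mu_0):
  S^{-1} · (x̄ - mu_0) = (-1.4773, -0.75),
  (x̄ - mu_0)^T · [...] = (-2.4)·(-1.4773) + (-0.6)·(-0.75) = 3.9955.

Step 5 — scale by n: T² = 5 · 3.9955 = 19.9773.

T² ≈ 19.9773


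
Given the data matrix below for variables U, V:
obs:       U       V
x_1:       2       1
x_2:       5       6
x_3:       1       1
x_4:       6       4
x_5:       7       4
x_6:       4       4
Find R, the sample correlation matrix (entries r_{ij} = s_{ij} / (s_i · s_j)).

Step 1 — column means:
  mean(U) = (2 + 5 + 1 + 6 + 7 + 4) / 6 = 25/6 = 4.1667
  mean(V) = (1 + 6 + 1 + 4 + 4 + 4) / 6 = 20/6 = 3.3333

Step 2 — sample variances and covariances s[i,j] = (1/(n-1)) · Σ_k (x_{k,i} - mean_i) · (x_{k,j} - mean_j), with n-1 = 5:
  s[U,U] = ((-2.1667)·(-2.1667) + (0.8333)·(0.8333) + (-3.1667)·(-3.1667) + (1.8333)·(1.8333) + (2.8333)·(2.8333) + (-0.1667)·(-0.1667)) / 5 = 26.8333/5 = 5.3667
  s[U,V] = ((-2.1667)·(-2.3333) + (0.8333)·(2.6667) + (-3.1667)·(-2.3333) + (1.8333)·(0.6667) + (2.8333)·(0.6667) + (-0.1667)·(0.6667)) / 5 = 17.6667/5 = 3.5333
  s[V,V] = ((-2.3333)·(-2.3333) + (2.6667)·(2.6667) + (-2.3333)·(-2.3333) + (0.6667)·(0.6667) + (0.6667)·(0.6667) + (0.6667)·(0.6667)) / 5 = 19.3333/5 = 3.8667
  Sample standard deviations s_i = √(s[i,i]):
  s(U) = √(5.3667) = 2.3166
  s(V) = √(3.8667) = 1.9664

Step 3 — r_{ij} = s_{ij} / (s_i · s_j):
  r[U,U] = 1 (diagonal).
  r[U,V] = 3.5333 / (2.3166 · 1.9664) = 3.5333 / 4.5553 = 0.7756
  r[V,V] = 1 (diagonal).

R is symmetric with unit diagonal. Assembling:

R = [[1, 0.7756],
 [0.7756, 1]]


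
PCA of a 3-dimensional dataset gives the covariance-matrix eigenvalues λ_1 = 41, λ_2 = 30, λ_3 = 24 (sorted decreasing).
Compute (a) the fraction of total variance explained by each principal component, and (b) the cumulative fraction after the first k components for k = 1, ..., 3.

Step 1 — total variance = trace(Sigma) = Σ λ_i = 41 + 30 + 24 = 95.

Step 2 — fraction explained by component i = λ_i / Σ λ:
  PC1: 41/95 = 0.4316
  PC2: 30/95 = 0.3158
  PC3: 24/95 = 0.2526

Step 3 — cumulative fraction after k components = (λ_1 + ... + λ_k) / Σ λ:
  k = 1: 41/95 = 0.4316
  k = 2: (41 + 30)/95 = 71/95 = 0.7474
  k = 3: (41 + 30 + 24)/95 = 95/95 = 1

Summary (fraction, with percent):

explained: PC1 0.4316 (43.16%), PC2 0.3158 (31.58%), PC3 0.2526 (25.26%);  cumulative: 0.4316, 0.7474, 1


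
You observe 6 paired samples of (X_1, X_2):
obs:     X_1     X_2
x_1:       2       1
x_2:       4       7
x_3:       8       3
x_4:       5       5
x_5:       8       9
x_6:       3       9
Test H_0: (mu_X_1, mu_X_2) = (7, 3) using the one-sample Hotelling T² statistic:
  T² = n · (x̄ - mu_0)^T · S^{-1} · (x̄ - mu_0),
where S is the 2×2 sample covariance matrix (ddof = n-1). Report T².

Step 1 — sample mean vector:
  mean(X_1) = (2 + 4 + 8 + 5 + 8 + 3) / 6 = 30/6 = 5
  mean(X_2) = (1 + 7 + 3 + 5 + 9 + 9) / 6 = 34/6 = 5.6667
  x̄ = (5, 5.6667),  deviation x̄ - mu_0 = (5, 5.6667) - (7, 3) = (-2, 2.6667).

Step 2 — sample covariance matrix, S[i,j] = (1/(n-1)) · Σ_k (x_{k,i} - mean_i) · (x_{k,j} - mean_j), divisor n-1 = 5:
  S[X_1,X_1] = ((-3)·(-3) + (-1)·(-1) + (3)·(3) + (0)·(0) + (3)·(3) + (-2)·(-2)) / 5 = 32/5 = 6.4
  S[X_1,X_2] = ((-3)·(-4.6667) + (-1)·(1.3333) + (3)·(-2.6667) + (0)·(-0.6667) + (3)·(3.3333) + (-2)·(3.3333)) / 5 = 8/5 = 1.6
  S[X_2,X_2] = ((-4.6667)·(-4.6667) + (1.3333)·(1.3333) + (-2.6667)·(-2.6667) + (-0.6667)·(-0.6667) + (3.3333)·(3.3333) + (3.3333)·(3.3333)) / 5 = 53.3333/5 = 10.6667
  S = [[6.4, 1.6],
 [1.6, 10.6667]].

Step 3 — invert S. det(S) = 6.4·10.6667 - (1.6)² = 65.7067.
  S^{-1} = (1/det) · [[d, -b], [-b, a]] = [[0.1623, -0.0244],
 [-0.0244, 0.0974]].

Step 4 — quadratic form (x̄ - mu_0)^T · S^{-1} · (x̄ - mu_0):
  S^{-1} · (x̄ - mu_0) = (-0.3896, 0.3084),
  (x̄ - mu_0)^T · [...] = (-2)·(-0.3896) + (2.6667)·(0.3084) = 1.6017.

Step 5 — scale by n: T² = 6 · 1.6017 = 9.6104.

T² ≈ 9.6104


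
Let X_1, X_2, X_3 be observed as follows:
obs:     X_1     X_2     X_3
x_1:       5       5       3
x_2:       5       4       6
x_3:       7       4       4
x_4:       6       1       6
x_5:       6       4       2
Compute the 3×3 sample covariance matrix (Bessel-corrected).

Step 1 — column means:
  mean(X_1) = (5 + 5 + 7 + 6 + 6) / 5 = 29/5 = 5.8
  mean(X_2) = (5 + 4 + 4 + 1 + 4) / 5 = 18/5 = 3.6
  mean(X_3) = (3 + 6 + 4 + 6 + 2) / 5 = 21/5 = 4.2

Step 2 — sample covariance S[i,j] = (1/(n-1)) · Σ_k (x_{k,i} - mean_i) · (x_{k,j} - mean_j), with n-1 = 4.
  S[X_1,X_1] = ((-0.8)·(-0.8) + (-0.8)·(-0.8) + (1.2)·(1.2) + (0.2)·(0.2) + (0.2)·(0.2)) / 4 = 2.8/4 = 0.7
  S[X_1,X_2] = ((-0.8)·(1.4) + (-0.8)·(0.4) + (1.2)·(0.4) + (0.2)·(-2.6) + (0.2)·(0.4)) / 4 = -1.4/4 = -0.35
  S[X_1,X_3] = ((-0.8)·(-1.2) + (-0.8)·(1.8) + (1.2)·(-0.2) + (0.2)·(1.8) + (0.2)·(-2.2)) / 4 = -0.8/4 = -0.2
  S[X_2,X_2] = ((1.4)·(1.4) + (0.4)·(0.4) + (0.4)·(0.4) + (-2.6)·(-2.6) + (0.4)·(0.4)) / 4 = 9.2/4 = 2.3
  S[X_2,X_3] = ((1.4)·(-1.2) + (0.4)·(1.8) + (0.4)·(-0.2) + (-2.6)·(1.8) + (0.4)·(-2.2)) / 4 = -6.6/4 = -1.65
  S[X_3,X_3] = ((-1.2)·(-1.2) + (1.8)·(1.8) + (-0.2)·(-0.2) + (1.8)·(1.8) + (-2.2)·(-2.2)) / 4 = 12.8/4 = 3.2

S is symmetric (S[j,i] = S[i,j]). Assembling:

S = [[0.7, -0.35, -0.2],
 [-0.35, 2.3, -1.65],
 [-0.2, -1.65, 3.2]]


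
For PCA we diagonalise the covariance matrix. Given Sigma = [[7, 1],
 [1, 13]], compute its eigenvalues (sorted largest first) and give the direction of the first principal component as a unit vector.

Step 1 — characteristic polynomial of 2×2 Sigma:
  det(Sigma - λI) = λ² - trace · λ + det = 0.
  trace = 7 + 13 = 20, det = 7·13 - (1)² = 90.
Step 2 — discriminant:
  Δ = trace² - 4·det = 400 - 360 = 40.
Step 3 — eigenvalues:
  λ = (trace ± √Δ)/2 = (20 ± 6.3246)/2,
  λ_1 = 13.1623,  λ_2 = 6.8377.

Step 4 — unit eigenvector for λ_1: solve (Sigma - λ_1 I)v = 0. First row:
  (7 - 13.1623)·v_x + (1)·v_y = 0, i.e. (-6.1623)·v_x + (1)·v_y = 0,
  so v ∝ (b, λ_1 - a) = (1, 6.1623) = u.
  ||u|| = √((1)² + (6.1623)²) = √(38.9737) ≈ 6.2429,
  v_1 = u/||u|| ≈ (0.1602, 0.9871) (||v_1|| = 1).

λ_1 = 13.1623,  λ_2 = 6.8377;  v_1 ≈ (0.1602, 0.9871)


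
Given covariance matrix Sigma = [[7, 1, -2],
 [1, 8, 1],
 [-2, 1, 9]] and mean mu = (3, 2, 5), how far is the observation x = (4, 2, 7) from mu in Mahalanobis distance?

Step 1 — centre the observation: (x - mu) = (1, 0, 2).

Step 2 — invert Sigma (cofactor / det for 3×3, or solve directly):
  Sigma^{-1} = [[0.1571, -0.0243, 0.0376],
 [-0.0243, 0.1305, -0.0199],
 [0.0376, -0.0199, 0.1217]].

Step 3 — form the quadratic (x - mu)^T · Sigma^{-1} · (x - mu):
  Sigma^{-1} · (x - mu) = (0.2323, -0.0642, 0.281).
  (x - mu)^T · [Sigma^{-1} · (x - mu)] = (1)·(0.2323) + (0)·(-0.0642) + (2)·(0.281) = 0.7942.

Step 4 — take square root: d = √(0.7942) ≈ 0.8912.

d(x, mu) = √(0.7942) ≈ 0.8912


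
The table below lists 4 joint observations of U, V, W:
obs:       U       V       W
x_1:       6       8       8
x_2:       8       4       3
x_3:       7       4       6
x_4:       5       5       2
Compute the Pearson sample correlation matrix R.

Step 1 — column means:
  mean(U) = (6 + 8 + 7 + 5) / 4 = 26/4 = 6.5
  mean(V) = (8 + 4 + 4 + 5) / 4 = 21/4 = 5.25
  mean(W) = (8 + 3 + 6 + 2) / 4 = 19/4 = 4.75

Step 2 — sample variances and covariances s[i,j] = (1/(n-1)) · Σ_k (x_{k,i} - mean_i) · (x_{k,j} - mean_j), with n-1 = 3:
  s[U,U] = ((-0.5)·(-0.5) + (1.5)·(1.5) + (0.5)·(0.5) + (-1.5)·(-1.5)) / 3 = 5/3 = 1.6667
  s[U,V] = ((-0.5)·(2.75) + (1.5)·(-1.25) + (0.5)·(-1.25) + (-1.5)·(-0.25)) / 3 = -3.5/3 = -1.1667
  s[U,W] = ((-0.5)·(3.25) + (1.5)·(-1.75) + (0.5)·(1.25) + (-1.5)·(-2.75)) / 3 = 0.5/3 = 0.1667
  s[V,V] = ((2.75)·(2.75) + (-1.25)·(-1.25) + (-1.25)·(-1.25) + (-0.25)·(-0.25)) / 3 = 10.75/3 = 3.5833
  s[V,W] = ((2.75)·(3.25) + (-1.25)·(-1.75) + (-1.25)·(1.25) + (-0.25)·(-2.75)) / 3 = 10.25/3 = 3.4167
  s[W,W] = ((3.25)·(3.25) + (-1.75)·(-1.75) + (1.25)·(1.25) + (-2.75)·(-2.75)) / 3 = 22.75/3 = 7.5833
  Sample standard deviations s_i = √(s[i,i]):
  s(U) = √(1.6667) = 1.291
  s(V) = √(3.5833) = 1.893
  s(W) = √(7.5833) = 2.7538

Step 3 — r_{ij} = s_{ij} / (s_i · s_j):
  r[U,U] = 1 (diagonal).
  r[U,V] = -1.1667 / (1.291 · 1.893) = -1.1667 / 2.4438 = -0.4774
  r[U,W] = 0.1667 / (1.291 · 2.7538) = 0.1667 / 3.5551 = 0.0469
  r[V,V] = 1 (diagonal).
  r[V,W] = 3.4167 / (1.893 · 2.7538) = 3.4167 / 5.2128 = 0.6554
  r[W,W] = 1 (diagonal).

R is symmetric with unit diagonal. Assembling:

R = [[1, -0.4774, 0.0469],
 [-0.4774, 1, 0.6554],
 [0.0469, 0.6554, 1]]


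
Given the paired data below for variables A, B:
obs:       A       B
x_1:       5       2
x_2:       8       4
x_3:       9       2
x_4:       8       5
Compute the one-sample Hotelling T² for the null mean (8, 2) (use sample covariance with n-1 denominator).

Step 1 — sample mean vector:
  mean(A) = (5 + 8 + 9 + 8) / 4 = 30/4 = 7.5
  mean(B) = (2 + 4 + 2 + 5) / 4 = 13/4 = 3.25
  x̄ = (7.5, 3.25),  deviation x̄ - mu_0 = (7.5, 3.25) - (8, 2) = (-0.5, 1.25).

Step 2 — sample covariance matrix, S[i,j] = (1/(n-1)) · Σ_k (x_{k,i} - mean_i) · (x_{k,j} - mean_j), divisor n-1 = 3:
  S[A,A] = ((-2.5)·(-2.5) + (0.5)·(0.5) + (1.5)·(1.5) + (0.5)·(0.5)) / 3 = 9/3 = 3
  S[A,B] = ((-2.5)·(-1.25) + (0.5)·(0.75) + (1.5)·(-1.25) + (0.5)·(1.75)) / 3 = 2.5/3 = 0.8333
  S[B,B] = ((-1.25)·(-1.25) + (0.75)·(0.75) + (-1.25)·(-1.25) + (1.75)·(1.75)) / 3 = 6.75/3 = 2.25
  S = [[3, 0.8333],
 [0.8333, 2.25]].

Step 3 — invert S. det(S) = 3·2.25 - (0.8333)² = 6.0556.
  S^{-1} = (1/det) · [[d, -b], [-b, a]] = [[0.3716, -0.1376],
 [-0.1376, 0.4954]].

Step 4 — quadratic form (x̄ - mu_0)^T · S^{-1} · (x̄ - mu_0):
  S^{-1} · (x̄ - mu_0) = (-0.3578, 0.6881),
  (x̄ - mu_0)^T · [...] = (-0.5)·(-0.3578) + (1.25)·(0.6881) = 1.039.

Step 5 — scale by n: T² = 4 · 1.039 = 4.156.

T² ≈ 4.156


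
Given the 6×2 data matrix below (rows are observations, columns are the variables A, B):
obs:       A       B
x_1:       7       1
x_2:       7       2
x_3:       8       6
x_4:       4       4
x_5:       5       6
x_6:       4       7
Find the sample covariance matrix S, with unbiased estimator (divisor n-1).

Step 1 — column means:
  mean(A) = (7 + 7 + 8 + 4 + 5 + 4) / 6 = 35/6 = 5.8333
  mean(B) = (1 + 2 + 6 + 4 + 6 + 7) / 6 = 26/6 = 4.3333

Step 2 — sample covariance S[i,j] = (1/(n-1)) · Σ_k (x_{k,i} - mean_i) · (x_{k,j} - mean_j), with n-1 = 5.
  S[A,A] = ((1.1667)·(1.1667) + (1.1667)·(1.1667) + (2.1667)·(2.1667) + (-1.8333)·(-1.8333) + (-0.8333)·(-0.8333) + (-1.8333)·(-1.8333)) / 5 = 14.8333/5 = 2.9667
  S[A,B] = ((1.1667)·(-3.3333) + (1.1667)·(-2.3333) + (2.1667)·(1.6667) + (-1.8333)·(-0.3333) + (-0.8333)·(1.6667) + (-1.8333)·(2.6667)) / 5 = -8.6667/5 = -1.7333
  S[B,B] = ((-3.3333)·(-3.3333) + (-2.3333)·(-2.3333) + (1.6667)·(1.6667) + (-0.3333)·(-0.3333) + (1.6667)·(1.6667) + (2.6667)·(2.6667)) / 5 = 29.3333/5 = 5.8667

S is symmetric (S[j,i] = S[i,j]). Assembling:

S = [[2.9667, -1.7333],
 [-1.7333, 5.8667]]


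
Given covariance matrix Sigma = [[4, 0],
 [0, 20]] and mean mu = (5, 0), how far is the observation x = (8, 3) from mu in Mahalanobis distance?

Step 1 — centre the observation: (x - mu) = (3, 3).

Step 2 — invert Sigma. det(Sigma) = 4·20 - (0)² = 80.
  Sigma^{-1} = (1/det) · [[d, -b], [-b, a]] = [[0.25, 0],
 [0, 0.05]].

Step 3 — form the quadratic (x - mu)^T · Sigma^{-1} · (x - mu):
  Sigma^{-1} · (x - mu) = (0.75, 0.15).
  (x - mu)^T · [Sigma^{-1} · (x - mu)] = (3)·(0.75) + (3)·(0.15) = 2.7.

Step 4 — take square root: d = √(2.7) ≈ 1.6432.

d(x, mu) = √(2.7) ≈ 1.6432


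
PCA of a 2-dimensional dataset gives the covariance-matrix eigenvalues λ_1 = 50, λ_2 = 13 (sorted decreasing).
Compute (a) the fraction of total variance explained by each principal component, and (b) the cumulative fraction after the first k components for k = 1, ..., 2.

Step 1 — total variance = trace(Sigma) = Σ λ_i = 50 + 13 = 63.

Step 2 — fraction explained by component i = λ_i / Σ λ:
  PC1: 50/63 = 0.7937
  PC2: 13/63 = 0.2063

Step 3 — cumulative fraction after k components = (λ_1 + ... + λ_k) / Σ λ:
  k = 1: 50/63 = 0.7937
  k = 2: (50 + 13)/63 = 63/63 = 1

Summary (fraction, with percent):

explained: PC1 0.7937 (79.37%), PC2 0.2063 (20.63%);  cumulative: 0.7937, 1


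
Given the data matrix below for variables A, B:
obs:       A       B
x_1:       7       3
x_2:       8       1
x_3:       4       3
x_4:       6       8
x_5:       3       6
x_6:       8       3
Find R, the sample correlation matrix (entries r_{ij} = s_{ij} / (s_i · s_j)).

Step 1 — column means:
  mean(A) = (7 + 8 + 4 + 6 + 3 + 8) / 6 = 36/6 = 6
  mean(B) = (3 + 1 + 3 + 8 + 6 + 3) / 6 = 24/6 = 4

Step 2 — sample variances and covariances s[i,j] = (1/(n-1)) · Σ_k (x_{k,i} - mean_i) · (x_{k,j} - mean_j), with n-1 = 5:
  s[A,A] = ((1)·(1) + (2)·(2) + (-2)·(-2) + (0)·(0) + (-3)·(-3) + (2)·(2)) / 5 = 22/5 = 4.4
  s[A,B] = ((1)·(-1) + (2)·(-3) + (-2)·(-1) + (0)·(4) + (-3)·(2) + (2)·(-1)) / 5 = -13/5 = -2.6
  s[B,B] = ((-1)·(-1) + (-3)·(-3) + (-1)·(-1) + (4)·(4) + (2)·(2) + (-1)·(-1)) / 5 = 32/5 = 6.4
  Sample standard deviations s_i = √(s[i,i]):
  s(A) = √(4.4) = 2.0976
  s(B) = √(6.4) = 2.5298

Step 3 — r_{ij} = s_{ij} / (s_i · s_j):
  r[A,A] = 1 (diagonal).
  r[A,B] = -2.6 / (2.0976 · 2.5298) = -2.6 / 5.3066 = -0.49
  r[B,B] = 1 (diagonal).

R is symmetric with unit diagonal. Assembling:

R = [[1, -0.49],
 [-0.49, 1]]


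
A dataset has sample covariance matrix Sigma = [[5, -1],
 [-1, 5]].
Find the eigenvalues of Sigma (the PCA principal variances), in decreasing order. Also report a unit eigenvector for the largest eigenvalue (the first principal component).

Step 1 — characteristic polynomial of 2×2 Sigma:
  det(Sigma - λI) = λ² - trace · λ + det = 0.
  trace = 5 + 5 = 10, det = 5·5 - (-1)² = 24.
Step 2 — discriminant:
  Δ = trace² - 4·det = 100 - 96 = 4.
Step 3 — eigenvalues:
  λ = (trace ± √Δ)/2 = (10 ± 2)/2,
  λ_1 = 6,  λ_2 = 4.

Step 4 — unit eigenvector for λ_1: solve (Sigma - λ_1 I)v = 0. First row:
  (5 - 6)·v_x + (-1)·v_y = 0, i.e. (-1)·v_x + (-1)·v_y = 0,
  so v ∝ (b, λ_1 - a) = (-1, 1); multiply by -1 so the first entry is positive: u = (1, -1).
  ||u|| = √((1)² + (-1)²) = √(2) ≈ 1.4142,
  v_1 = u/||u|| ≈ (0.7071, -0.7071) (||v_1|| = 1).

λ_1 = 6,  λ_2 = 4;  v_1 ≈ (0.7071, -0.7071)


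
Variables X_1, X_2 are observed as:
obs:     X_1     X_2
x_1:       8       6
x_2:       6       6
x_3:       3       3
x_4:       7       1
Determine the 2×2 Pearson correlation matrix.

Step 1 — column means:
  mean(X_1) = (8 + 6 + 3 + 7) / 4 = 24/4 = 6
  mean(X_2) = (6 + 6 + 3 + 1) / 4 = 16/4 = 4

Step 2 — sample variances and covariances s[i,j] = (1/(n-1)) · Σ_k (x_{k,i} - mean_i) · (x_{k,j} - mean_j), with n-1 = 3:
  s[X_1,X_1] = ((2)·(2) + (0)·(0) + (-3)·(-3) + (1)·(1)) / 3 = 14/3 = 4.6667
  s[X_1,X_2] = ((2)·(2) + (0)·(2) + (-3)·(-1) + (1)·(-3)) / 3 = 4/3 = 1.3333
  s[X_2,X_2] = ((2)·(2) + (2)·(2) + (-1)·(-1) + (-3)·(-3)) / 3 = 18/3 = 6
  Sample standard deviations s_i = √(s[i,i]):
  s(X_1) = √(4.6667) = 2.1602
  s(X_2) = √(6) = 2.4495

Step 3 — r_{ij} = s_{ij} / (s_i · s_j):
  r[X_1,X_1] = 1 (diagonal).
  r[X_1,X_2] = 1.3333 / (2.1602 · 2.4495) = 1.3333 / 5.2915 = 0.252
  r[X_2,X_2] = 1 (diagonal).

R is symmetric with unit diagonal. Assembling:

R = [[1, 0.252],
 [0.252, 1]]


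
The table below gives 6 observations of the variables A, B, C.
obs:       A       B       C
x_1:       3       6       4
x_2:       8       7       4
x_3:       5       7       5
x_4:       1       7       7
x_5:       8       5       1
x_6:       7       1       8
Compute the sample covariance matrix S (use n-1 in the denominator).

Step 1 — column means:
  mean(A) = (3 + 8 + 5 + 1 + 8 + 7) / 6 = 32/6 = 5.3333
  mean(B) = (6 + 7 + 7 + 7 + 5 + 1) / 6 = 33/6 = 5.5
  mean(C) = (4 + 4 + 5 + 7 + 1 + 8) / 6 = 29/6 = 4.8333

Step 2 — sample covariance S[i,j] = (1/(n-1)) · Σ_k (x_{k,i} - mean_i) · (x_{k,j} - mean_j), with n-1 = 5.
  S[A,A] = ((-2.3333)·(-2.3333) + (2.6667)·(2.6667) + (-0.3333)·(-0.3333) + (-4.3333)·(-4.3333) + (2.6667)·(2.6667) + (1.6667)·(1.6667)) / 5 = 41.3333/5 = 8.2667
  S[A,B] = ((-2.3333)·(0.5) + (2.6667)·(1.5) + (-0.3333)·(1.5) + (-4.3333)·(1.5) + (2.6667)·(-0.5) + (1.6667)·(-4.5)) / 5 = -13/5 = -2.6
  S[A,C] = ((-2.3333)·(-0.8333) + (2.6667)·(-0.8333) + (-0.3333)·(0.1667) + (-4.3333)·(2.1667) + (2.6667)·(-3.8333) + (1.6667)·(3.1667)) / 5 = -14.6667/5 = -2.9333
  S[B,B] = ((0.5)·(0.5) + (1.5)·(1.5) + (1.5)·(1.5) + (1.5)·(1.5) + (-0.5)·(-0.5) + (-4.5)·(-4.5)) / 5 = 27.5/5 = 5.5
  S[B,C] = ((0.5)·(-0.8333) + (1.5)·(-0.8333) + (1.5)·(0.1667) + (1.5)·(2.1667) + (-0.5)·(-3.8333) + (-4.5)·(3.1667)) / 5 = -10.5/5 = -2.1
  S[C,C] = ((-0.8333)·(-0.8333) + (-0.8333)·(-0.8333) + (0.1667)·(0.1667) + (2.1667)·(2.1667) + (-3.8333)·(-3.8333) + (3.1667)·(3.1667)) / 5 = 30.8333/5 = 6.1667

S is symmetric (S[j,i] = S[i,j]). Assembling:

S = [[8.2667, -2.6, -2.9333],
 [-2.6, 5.5, -2.1],
 [-2.9333, -2.1, 6.1667]]


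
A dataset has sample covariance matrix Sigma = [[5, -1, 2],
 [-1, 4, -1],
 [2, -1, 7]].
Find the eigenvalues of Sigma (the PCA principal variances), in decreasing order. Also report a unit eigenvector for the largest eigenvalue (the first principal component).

Step 1 — characteristic polynomial p(λ) = det(λI - Sigma) = λ³ - tr·λ² + c_1·λ - det, where tr = trace, c_1 = sum of the principal 2×2 minors, det = det(Sigma):
  tr = 5 + 4 + 7 = 16,
  c_1 = (5·4 - (-1)²) + (5·7 - (2)²) + (4·7 - (-1)²) = 19 + 31 + 27 = 77,
  det = 5·(4·7 - (-1)²) - (-1)·((-1)·7 - (-1)·(2)) + (2)·((-1)·(-1) - 4·(2)) = 5·(27) - (-1)·(-5) + (2)·(-7) = 116.
  So p(λ) = λ³ - 16λ² + 77λ - 116.
Step 2 — look for an integer root (rational root theorem: any rational root is an integer divisor of 116). Testing λ = 4:
  p(4) = 64 - 256 + 308 - 116 = 0  ✓
  Dividing out (λ - 4): p(λ) = (λ - 4)(λ² - 12λ + 29).
Step 3 — remaining eigenvalues from the quadratic λ² - 12λ + 29 = 0:
  Δ = 12² - 4·29 = 144 - 116 = 28,  λ = (12 ± √28)/2 = (12 ± 5.2915)/2 ≈ 8.6458 or 3.3542.
  Sorted: λ_1 = 8.6458,  λ_2 = 4,  λ_3 = 3.3542  (check: sum = 16 = tr ✓).

Step 4 — unit eigenvector for λ_1 ≈ 8.6458: v spans the null space of (Sigma - λ_1 I), whose rows are
  r_1 = (-3.6458, -1, 2),  r_2 = (-1, -4.6458, -1),  r_3 = (2, -1, -1.6458).
  v is orthogonal to every row, so take v ∝ r_1 × r_2 = ((-1)·(-1) - (2)·(-4.6458), (2)·(-1) - (-3.6458)·(-1), (-3.6458)·(-4.6458) - (-1)·(-1)) ≈ (10.2915, -5.6458, 15.9373).
  Let u = (10.2915, -5.6458, 15.9373).
  ||u|| = √((10.2915)² + (-5.6458)² + (15.9373)²) = √(391.7856) ≈ 19.7936,  v_1 = u/||u|| ≈ (0.5199, -0.2852, 0.8052) (||v_1|| = 1).

λ_1 = 8.6458,  λ_2 = 4,  λ_3 = 3.3542;  v_1 ≈ (0.5199, -0.2852, 0.8052)


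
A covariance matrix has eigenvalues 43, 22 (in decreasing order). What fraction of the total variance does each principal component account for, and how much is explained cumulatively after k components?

Step 1 — total variance = trace(Sigma) = Σ λ_i = 43 + 22 = 65.

Step 2 — fraction explained by component i = λ_i / Σ λ:
  PC1: 43/65 = 0.6615
  PC2: 22/65 = 0.3385

Step 3 — cumulative fraction after k components = (λ_1 + ... + λ_k) / Σ λ:
  k = 1: 43/65 = 0.6615
  k = 2: (43 + 22)/65 = 65/65 = 1

Summary (fraction, with percent):

explained: PC1 0.6615 (66.15%), PC2 0.3385 (33.85%);  cumulative: 0.6615, 1


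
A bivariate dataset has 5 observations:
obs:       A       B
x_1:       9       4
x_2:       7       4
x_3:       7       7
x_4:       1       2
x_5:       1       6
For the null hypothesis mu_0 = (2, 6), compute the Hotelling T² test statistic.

Step 1 — sample mean vector:
  mean(A) = (9 + 7 + 7 + 1 + 1) / 5 = 25/5 = 5
  mean(B) = (4 + 4 + 7 + 2 + 6) / 5 = 23/5 = 4.6
  x̄ = (5, 4.6),  deviation x̄ - mu_0 = (5, 4.6) - (2, 6) = (3, -1.4).

Step 2 — sample covariance matrix, S[i,j] = (1/(n-1)) · Σ_k (x_{k,i} - mean_i) · (x_{k,j} - mean_j), divisor n-1 = 4:
  S[A,A] = ((4)·(4) + (2)·(2) + (2)·(2) + (-4)·(-4) + (-4)·(-4)) / 4 = 56/4 = 14
  S[A,B] = ((4)·(-0.6) + (2)·(-0.6) + (2)·(2.4) + (-4)·(-2.6) + (-4)·(1.4)) / 4 = 6/4 = 1.5
  S[B,B] = ((-0.6)·(-0.6) + (-0.6)·(-0.6) + (2.4)·(2.4) + (-2.6)·(-2.6) + (1.4)·(1.4)) / 4 = 15.2/4 = 3.8
  S = [[14, 1.5],
 [1.5, 3.8]].

Step 3 — invert S. det(S) = 14·3.8 - (1.5)² = 50.95.
  S^{-1} = (1/det) · [[d, -b], [-b, a]] = [[0.0746, -0.0294],
 [-0.0294, 0.2748]].

Step 4 — quadratic form (x̄ - mu_0)^T · S^{-1} · (x̄ - mu_0):
  S^{-1} · (x̄ - mu_0) = (0.265, -0.473),
  (x̄ - mu_0)^T · [...] = (3)·(0.265) + (-1.4)·(-0.473) = 1.4571.

Step 5 — scale by n: T² = 5 · 1.4571 = 7.2856.

T² ≈ 7.2856


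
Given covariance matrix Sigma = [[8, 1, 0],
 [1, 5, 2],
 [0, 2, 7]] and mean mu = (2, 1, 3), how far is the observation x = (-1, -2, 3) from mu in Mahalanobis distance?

Step 1 — centre the observation: (x - mu) = (-3, -3, 0).

Step 2 — invert Sigma (cofactor / det for 3×3, or solve directly):
  Sigma^{-1} = [[0.1286, -0.029, 0.0083],
 [-0.029, 0.2324, -0.0664],
 [0.0083, -0.0664, 0.1618]].

Step 3 — form the quadratic (x - mu)^T · Sigma^{-1} · (x - mu):
  Sigma^{-1} · (x - mu) = (-0.2988, -0.61, 0.1743).
  (x - mu)^T · [Sigma^{-1} · (x - mu)] = (-3)·(-0.2988) + (-3)·(-0.61) + (0)·(0.1743) = 2.7261.

Step 4 — take square root: d = √(2.7261) ≈ 1.6511.

d(x, mu) = √(2.7261) ≈ 1.6511


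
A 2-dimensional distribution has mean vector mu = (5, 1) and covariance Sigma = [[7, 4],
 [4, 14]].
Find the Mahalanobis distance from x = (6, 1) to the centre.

Step 1 — centre the observation: (x - mu) = (1, 0).

Step 2 — invert Sigma. det(Sigma) = 7·14 - (4)² = 82.
  Sigma^{-1} = (1/det) · [[d, -b], [-b, a]] = [[0.1707, -0.0488],
 [-0.0488, 0.0854]].

Step 3 — form the quadratic (x - mu)^T · Sigma^{-1} · (x - mu):
  Sigma^{-1} · (x - mu) = (0.1707, -0.0488).
  (x - mu)^T · [Sigma^{-1} · (x - mu)] = (1)·(0.1707) + (0)·(-0.0488) = 0.1707.

Step 4 — take square root: d = √(0.1707) ≈ 0.4132.

d(x, mu) = √(0.1707) ≈ 0.4132


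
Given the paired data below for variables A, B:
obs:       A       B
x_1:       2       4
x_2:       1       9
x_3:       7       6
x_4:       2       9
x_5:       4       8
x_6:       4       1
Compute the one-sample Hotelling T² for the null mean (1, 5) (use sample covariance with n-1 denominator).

Step 1 — sample mean vector:
  mean(A) = (2 + 1 + 7 + 2 + 4 + 4) / 6 = 20/6 = 3.3333
  mean(B) = (4 + 9 + 6 + 9 + 8 + 1) / 6 = 37/6 = 6.1667
  x̄ = (3.3333, 6.1667),  deviation x̄ - mu_0 = (3.3333, 6.1667) - (1, 5) = (2.3333, 1.1667).

Step 2 — sample covariance matrix, S[i,j] = (1/(n-1)) · Σ_k (x_{k,i} - mean_i) · (x_{k,j} - mean_j), divisor n-1 = 5:
  S[A,A] = ((-1.3333)·(-1.3333) + (-2.3333)·(-2.3333) + (3.6667)·(3.6667) + (-1.3333)·(-1.3333) + (0.6667)·(0.6667) + (0.6667)·(0.6667)) / 5 = 23.3333/5 = 4.6667
  S[A,B] = ((-1.3333)·(-2.1667) + (-2.3333)·(2.8333) + (3.6667)·(-0.1667) + (-1.3333)·(2.8333) + (0.6667)·(1.8333) + (0.6667)·(-5.1667)) / 5 = -10.3333/5 = -2.0667
  S[B,B] = ((-2.1667)·(-2.1667) + (2.8333)·(2.8333) + (-0.1667)·(-0.1667) + (2.8333)·(2.8333) + (1.8333)·(1.8333) + (-5.1667)·(-5.1667)) / 5 = 50.8333/5 = 10.1667
  S = [[4.6667, -2.0667],
 [-2.0667, 10.1667]].

Step 3 — invert S. det(S) = 4.6667·10.1667 - (-2.0667)² = 43.1733.
  S^{-1} = (1/det) · [[d, -b], [-b, a]] = [[0.2355, 0.0479],
 [0.0479, 0.1081]].

Step 4 — quadratic form (x̄ - mu_0)^T · S^{-1} · (x̄ - mu_0):
  S^{-1} · (x̄ - mu_0) = (0.6053, 0.2378),
  (x̄ - mu_0)^T · [...] = (2.3333)·(0.6053) + (1.1667)·(0.2378) = 1.6898.

Step 5 — scale by n: T² = 6 · 1.6898 = 10.139.

T² ≈ 10.139


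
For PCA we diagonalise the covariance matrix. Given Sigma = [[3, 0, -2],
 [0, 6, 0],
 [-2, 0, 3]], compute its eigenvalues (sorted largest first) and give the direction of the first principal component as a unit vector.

Step 1 — characteristic polynomial p(λ) = det(λI - Sigma) = λ³ - tr·λ² + c_1·λ - det, where tr = trace, c_1 = sum of the principal 2×2 minors, det = det(Sigma):
  tr = 3 + 6 + 3 = 12,
  c_1 = (3·6 - (0)²) + (3·3 - (-2)²) + (6·3 - (0)²) = 18 + 5 + 18 = 41,
  det = 3·(6·3 - (0)²) - (0)·((0)·3 - (0)·(-2)) + (-2)·((0)·(0) - 6·(-2)) = 3·(18) - (0)·(0) + (-2)·(12) = 30.
  So p(λ) = λ³ - 12λ² + 41λ - 30.
Step 2 — look for an integer root (rational root theorem: any rational root is an integer divisor of 30). Testing λ = 1:
  p(1) = 1 - 12 + 41 - 30 = 0  ✓
  Dividing out (λ - 1): p(λ) = (λ - 1)(λ² - 11λ + 30).
Step 3 — remaining eigenvalues from the quadratic λ² - 11λ + 30 = 0:
  Δ = 11² - 4·30 = 121 - 120 = 1,  λ = (11 ± √1)/2 = (11 ± 1)/2 = 6 or 5.
  Sorted: λ_1 = 6,  λ_2 = 5,  λ_3 = 1  (check: sum = 12 = tr ✓).

Step 4 — unit eigenvector for λ_1 = 6: v spans the null space of (Sigma - λ_1 I), whose rows are
  r_1 = (-3, 0, -2),  r_2 = (0, 0, 0),  r_3 = (-2, 0, -3).
  v is orthogonal to every row, so take v ∝ r_1 × r_3 = ((0)·(-3) - (-2)·(0), (-2)·(-2) - (-3)·(-3), (-3)·(0) - (0)·(-2)) = (0, -5, 0).
  Rescale (divide by 5; multiply by -1 so the first nonzero entry is positive): u = (0, 1, 0).
  ||u|| = √((0)² + (1)² + (0)²) = √(1) = 1,  v_1 = u/||u|| ≈ (0, 1, 0) (||v_1|| = 1).

λ_1 = 6,  λ_2 = 5,  λ_3 = 1;  v_1 ≈ (0, 1, 0)


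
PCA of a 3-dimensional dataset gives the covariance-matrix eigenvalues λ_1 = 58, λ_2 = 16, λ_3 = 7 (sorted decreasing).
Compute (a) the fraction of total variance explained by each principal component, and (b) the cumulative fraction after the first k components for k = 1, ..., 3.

Step 1 — total variance = trace(Sigma) = Σ λ_i = 58 + 16 + 7 = 81.

Step 2 — fraction explained by component i = λ_i / Σ λ:
  PC1: 58/81 = 0.716
  PC2: 16/81 = 0.1975
  PC3: 7/81 = 0.0864

Step 3 — cumulative fraction after k components = (λ_1 + ... + λ_k) / Σ λ:
  k = 1: 58/81 = 0.716
  k = 2: (58 + 16)/81 = 74/81 = 0.9136
  k = 3: (58 + 16 + 7)/81 = 81/81 = 1

Summary (fraction, with percent):

explained: PC1 0.716 (71.6%), PC2 0.1975 (19.75%), PC3 0.0864 (8.64%);  cumulative: 0.716, 0.9136, 1


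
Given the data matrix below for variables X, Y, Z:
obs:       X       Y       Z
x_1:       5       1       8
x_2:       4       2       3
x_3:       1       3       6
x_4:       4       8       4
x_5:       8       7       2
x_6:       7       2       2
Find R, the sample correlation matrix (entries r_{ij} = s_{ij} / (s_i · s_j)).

Step 1 — column means:
  mean(X) = (5 + 4 + 1 + 4 + 8 + 7) / 6 = 29/6 = 4.8333
  mean(Y) = (1 + 2 + 3 + 8 + 7 + 2) / 6 = 23/6 = 3.8333
  mean(Z) = (8 + 3 + 6 + 4 + 2 + 2) / 6 = 25/6 = 4.1667

Step 2 — sample variances and covariances s[i,j] = (1/(n-1)) · Σ_k (x_{k,i} - mean_i) · (x_{k,j} - mean_j), with n-1 = 5:
  s[X,X] = ((0.1667)·(0.1667) + (-0.8333)·(-0.8333) + (-3.8333)·(-3.8333) + (-0.8333)·(-0.8333) + (3.1667)·(3.1667) + (2.1667)·(2.1667)) / 5 = 30.8333/5 = 6.1667
  s[X,Y] = ((0.1667)·(-2.8333) + (-0.8333)·(-1.8333) + (-3.8333)·(-0.8333) + (-0.8333)·(4.1667) + (3.1667)·(3.1667) + (2.1667)·(-1.8333)) / 5 = 6.8333/5 = 1.3667
  s[X,Z] = ((0.1667)·(3.8333) + (-0.8333)·(-1.1667) + (-3.8333)·(1.8333) + (-0.8333)·(-0.1667) + (3.1667)·(-2.1667) + (2.1667)·(-2.1667)) / 5 = -16.8333/5 = -3.3667
  s[Y,Y] = ((-2.8333)·(-2.8333) + (-1.8333)·(-1.8333) + (-0.8333)·(-0.8333) + (4.1667)·(4.1667) + (3.1667)·(3.1667) + (-1.8333)·(-1.8333)) / 5 = 42.8333/5 = 8.5667
  s[Y,Z] = ((-2.8333)·(3.8333) + (-1.8333)·(-1.1667) + (-0.8333)·(1.8333) + (4.1667)·(-0.1667) + (3.1667)·(-2.1667) + (-1.8333)·(-2.1667)) / 5 = -13.8333/5 = -2.7667
  s[Z,Z] = ((3.8333)·(3.8333) + (-1.1667)·(-1.1667) + (1.8333)·(1.8333) + (-0.1667)·(-0.1667) + (-2.1667)·(-2.1667) + (-2.1667)·(-2.1667)) / 5 = 28.8333/5 = 5.7667
  Sample standard deviations s_i = √(s[i,i]):
  s(X) = √(6.1667) = 2.4833
  s(Y) = √(8.5667) = 2.9269
  s(Z) = √(5.7667) = 2.4014

Step 3 — r_{ij} = s_{ij} / (s_i · s_j):
  r[X,X] = 1 (diagonal).
  r[X,Y] = 1.3667 / (2.4833 · 2.9269) = 1.3667 / 7.2683 = 0.188
  r[X,Z] = -3.3667 / (2.4833 · 2.4014) = -3.3667 / 5.9633 = -0.5646
  r[Y,Y] = 1 (diagonal).
  r[Y,Z] = -2.7667 / (2.9269 · 2.4014) = -2.7667 / 7.0286 = -0.3936
  r[Z,Z] = 1 (diagonal).

R is symmetric with unit diagonal. Assembling:

R = [[1, 0.188, -0.5646],
 [0.188, 1, -0.3936],
 [-0.5646, -0.3936, 1]]


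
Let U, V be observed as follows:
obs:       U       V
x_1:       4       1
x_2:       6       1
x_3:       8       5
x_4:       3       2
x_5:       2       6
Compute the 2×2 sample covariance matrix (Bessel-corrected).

Step 1 — column means:
  mean(U) = (4 + 6 + 8 + 3 + 2) / 5 = 23/5 = 4.6
  mean(V) = (1 + 1 + 5 + 2 + 6) / 5 = 15/5 = 3

Step 2 — sample covariance S[i,j] = (1/(n-1)) · Σ_k (x_{k,i} - mean_i) · (x_{k,j} - mean_j), with n-1 = 4.
  S[U,U] = ((-0.6)·(-0.6) + (1.4)·(1.4) + (3.4)·(3.4) + (-1.6)·(-1.6) + (-2.6)·(-2.6)) / 4 = 23.2/4 = 5.8
  S[U,V] = ((-0.6)·(-2) + (1.4)·(-2) + (3.4)·(2) + (-1.6)·(-1) + (-2.6)·(3)) / 4 = -1/4 = -0.25
  S[V,V] = ((-2)·(-2) + (-2)·(-2) + (2)·(2) + (-1)·(-1) + (3)·(3)) / 4 = 22/4 = 5.5

S is symmetric (S[j,i] = S[i,j]). Assembling:

S = [[5.8, -0.25],
 [-0.25, 5.5]]


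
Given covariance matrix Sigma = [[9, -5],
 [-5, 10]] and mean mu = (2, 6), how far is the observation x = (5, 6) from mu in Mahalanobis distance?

Step 1 — centre the observation: (x - mu) = (3, 0).

Step 2 — invert Sigma. det(Sigma) = 9·10 - (-5)² = 65.
  Sigma^{-1} = (1/det) · [[d, -b], [-b, a]] = [[0.1538, 0.0769],
 [0.0769, 0.1385]].

Step 3 — form the quadratic (x - mu)^T · Sigma^{-1} · (x - mu):
  Sigma^{-1} · (x - mu) = (0.4615, 0.2308).
  (x - mu)^T · [Sigma^{-1} · (x - mu)] = (3)·(0.4615) + (0)·(0.2308) = 1.3846.

Step 4 — take square root: d = √(1.3846) ≈ 1.1767.

d(x, mu) = √(1.3846) ≈ 1.1767


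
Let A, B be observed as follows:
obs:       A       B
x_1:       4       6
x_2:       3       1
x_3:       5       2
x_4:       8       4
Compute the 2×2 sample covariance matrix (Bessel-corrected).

Step 1 — column means:
  mean(A) = (4 + 3 + 5 + 8) / 4 = 20/4 = 5
  mean(B) = (6 + 1 + 2 + 4) / 4 = 13/4 = 3.25

Step 2 — sample covariance S[i,j] = (1/(n-1)) · Σ_k (x_{k,i} - mean_i) · (x_{k,j} - mean_j), with n-1 = 3.
  S[A,A] = ((-1)·(-1) + (-2)·(-2) + (0)·(0) + (3)·(3)) / 3 = 14/3 = 4.6667
  S[A,B] = ((-1)·(2.75) + (-2)·(-2.25) + (0)·(-1.25) + (3)·(0.75)) / 3 = 4/3 = 1.3333
  S[B,B] = ((2.75)·(2.75) + (-2.25)·(-2.25) + (-1.25)·(-1.25) + (0.75)·(0.75)) / 3 = 14.75/3 = 4.9167

S is symmetric (S[j,i] = S[i,j]). Assembling:

S = [[4.6667, 1.3333],
 [1.3333, 4.9167]]


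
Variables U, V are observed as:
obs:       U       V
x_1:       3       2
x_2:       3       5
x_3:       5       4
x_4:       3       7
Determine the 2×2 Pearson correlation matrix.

Step 1 — column means:
  mean(U) = (3 + 3 + 5 + 3) / 4 = 14/4 = 3.5
  mean(V) = (2 + 5 + 4 + 7) / 4 = 18/4 = 4.5

Step 2 — sample variances and covariances s[i,j] = (1/(n-1)) · Σ_k (x_{k,i} - mean_i) · (x_{k,j} - mean_j), with n-1 = 3:
  s[U,U] = ((-0.5)·(-0.5) + (-0.5)·(-0.5) + (1.5)·(1.5) + (-0.5)·(-0.5)) / 3 = 3/3 = 1
  s[U,V] = ((-0.5)·(-2.5) + (-0.5)·(0.5) + (1.5)·(-0.5) + (-0.5)·(2.5)) / 3 = -1/3 = -0.3333
  s[V,V] = ((-2.5)·(-2.5) + (0.5)·(0.5) + (-0.5)·(-0.5) + (2.5)·(2.5)) / 3 = 13/3 = 4.3333
  Sample standard deviations s_i = √(s[i,i]):
  s(U) = √(1) = 1
  s(V) = √(4.3333) = 2.0817

Step 3 — r_{ij} = s_{ij} / (s_i · s_j):
  r[U,U] = 1 (diagonal).
  r[U,V] = -0.3333 / (1 · 2.0817) = -0.3333 / 2.0817 = -0.1601
  r[V,V] = 1 (diagonal).

R is symmetric with unit diagonal. Assembling:

R = [[1, -0.1601],
 [-0.1601, 1]]


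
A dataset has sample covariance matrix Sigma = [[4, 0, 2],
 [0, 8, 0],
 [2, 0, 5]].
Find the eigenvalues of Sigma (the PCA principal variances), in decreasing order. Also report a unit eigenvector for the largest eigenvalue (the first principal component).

Step 1 — characteristic polynomial p(λ) = det(λI - Sigma) = λ³ - tr·λ² + c_1·λ - det, where tr = trace, c_1 = sum of the principal 2×2 minors, det = det(Sigma):
  tr = 4 + 8 + 5 = 17,
  c_1 = (4·8 - (0)²) + (4·5 - (2)²) + (8·5 - (0)²) = 32 + 16 + 40 = 88,
  det = 4·(8·5 - (0)²) - (0)·((0)·5 - (0)·(2)) + (2)·((0)·(0) - 8·(2)) = 4·(40) - (0)·(0) + (2)·(-16) = 128.
  So p(λ) = λ³ - 17λ² + 88λ - 128.
Step 2 — look for an integer root (rational root theorem: any rational root is an integer divisor of 128). Testing λ = 8:
  p(8) = 512 - 1088 + 704 - 128 = 0  ✓
  Dividing out (λ - 8): p(λ) = (λ - 8)(λ² - 9λ + 16).
Step 3 — remaining eigenvalues from the quadratic λ² - 9λ + 16 = 0:
  Δ = 9² - 4·16 = 81 - 64 = 17,  λ = (9 ± √17)/2 = (9 ± 4.1231)/2 ≈ 6.5616 or 2.4384.
  Sorted: λ_1 = 8,  λ_2 = 6.5616,  λ_3 = 2.4384  (check: sum = 17 = tr ✓).

Step 4 — unit eigenvector for λ_1 = 8: v spans the null space of (Sigma - λ_1 I), whose rows are
  r_1 = (-4, 0, 2),  r_2 = (0, 0, 0),  r_3 = (2, 0, -3).
  v is orthogonal to every row, so take v ∝ r_1 × r_3 = ((0)·(-3) - (2)·(0), (2)·(2) - (-4)·(-3), (-4)·(0) - (0)·(2)) = (0, -8, 0).
  Rescale (divide by 8; multiply by -1 so the first nonzero entry is positive): u = (0, 1, 0).
  ||u|| = √((0)² + (1)² + (0)²) = √(1) = 1,  v_1 = u/||u|| ≈ (0, 1, 0) (||v_1|| = 1).

λ_1 = 8,  λ_2 = 6.5616,  λ_3 = 2.4384;  v_1 ≈ (0, 1, 0)


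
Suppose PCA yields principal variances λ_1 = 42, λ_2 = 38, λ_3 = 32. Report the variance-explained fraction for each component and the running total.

Step 1 — total variance = trace(Sigma) = Σ λ_i = 42 + 38 + 32 = 112.

Step 2 — fraction explained by component i = λ_i / Σ λ:
  PC1: 42/112 = 0.375
  PC2: 38/112 = 0.3393
  PC3: 32/112 = 0.2857

Step 3 — cumulative fraction after k components = (λ_1 + ... + λ_k) / Σ λ:
  k = 1: 42/112 = 0.375
  k = 2: (42 + 38)/112 = 80/112 = 0.7143
  k = 3: (42 + 38 + 32)/112 = 112/112 = 1

Summary (fraction, with percent):

explained: PC1 0.375 (37.5%), PC2 0.3393 (33.93%), PC3 0.2857 (28.57%);  cumulative: 0.375, 0.7143, 1
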